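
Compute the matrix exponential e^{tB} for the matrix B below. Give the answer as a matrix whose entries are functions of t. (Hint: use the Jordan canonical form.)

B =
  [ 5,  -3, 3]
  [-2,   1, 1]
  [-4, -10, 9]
e^{tB} =
  [-3*t^2*exp(5*t) + exp(5*t), -9*t^2*exp(5*t) - 3*t*exp(5*t), 9*t^2*exp(5*t)/2 + 3*t*exp(5*t)]
  [2*t^2*exp(5*t) - 2*t*exp(5*t), 6*t^2*exp(5*t) - 4*t*exp(5*t) + exp(5*t), -3*t^2*exp(5*t) + t*exp(5*t)]
  [2*t^2*exp(5*t) - 4*t*exp(5*t), 6*t^2*exp(5*t) - 10*t*exp(5*t), -3*t^2*exp(5*t) + 4*t*exp(5*t) + exp(5*t)]

Strategy: write B = P · J · P⁻¹ where J is a Jordan canonical form, so e^{tB} = P · e^{tJ} · P⁻¹, and e^{tJ} can be computed block-by-block.

B has Jordan form
J =
  [5, 1, 0]
  [0, 5, 1]
  [0, 0, 5]
(up to reordering of blocks).

Per-block formulas:
  For a 3×3 Jordan block J_3(5): exp(t · J_3(5)) = e^(5t)·(I + t·N + (t^2/2)·N^2), where N is the 3×3 nilpotent shift.

After assembling e^{tJ} and conjugating by P, we get:

e^{tB} =
  [-3*t^2*exp(5*t) + exp(5*t), -9*t^2*exp(5*t) - 3*t*exp(5*t), 9*t^2*exp(5*t)/2 + 3*t*exp(5*t)]
  [2*t^2*exp(5*t) - 2*t*exp(5*t), 6*t^2*exp(5*t) - 4*t*exp(5*t) + exp(5*t), -3*t^2*exp(5*t) + t*exp(5*t)]
  [2*t^2*exp(5*t) - 4*t*exp(5*t), 6*t^2*exp(5*t) - 10*t*exp(5*t), -3*t^2*exp(5*t) + 4*t*exp(5*t) + exp(5*t)]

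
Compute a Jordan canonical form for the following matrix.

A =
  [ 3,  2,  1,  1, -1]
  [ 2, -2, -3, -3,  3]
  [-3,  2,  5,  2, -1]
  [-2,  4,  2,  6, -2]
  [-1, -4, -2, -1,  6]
J_2(3) ⊕ J_2(4) ⊕ J_1(4)

The characteristic polynomial is
  det(x·I − A) = x^5 - 18*x^4 + 129*x^3 - 460*x^2 + 816*x - 576 = (x - 4)^3*(x - 3)^2

Eigenvalues and multiplicities (the geometric multiplicity of λ is n − rank(A − λI), which equals the number of Jordan blocks for λ):
  λ = 3: algebraic multiplicity = 2, geometric multiplicity = 1
  λ = 4: algebraic multiplicity = 3, geometric multiplicity = 2

Determining the block sizes for each eigenvalue:
  λ = 3: one block (gm = 1), so the single block has size am = 2 → block sizes [2]
  λ = 4: 2 blocks summing to 3 forces exactly one block of size 2 and the rest size 1 → block sizes [2, 1]

Assembling the blocks gives a Jordan form
J =
  [3, 1, 0, 0, 0]
  [0, 3, 0, 0, 0]
  [0, 0, 4, 1, 0]
  [0, 0, 0, 4, 0]
  [0, 0, 0, 0, 4]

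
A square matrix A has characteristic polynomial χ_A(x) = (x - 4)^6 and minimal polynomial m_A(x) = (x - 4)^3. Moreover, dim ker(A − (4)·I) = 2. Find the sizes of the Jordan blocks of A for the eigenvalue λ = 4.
Block sizes for λ = 4: [3, 3]

Step 1 — from the characteristic polynomial, algebraic multiplicity of λ = 4 is 6. From dim ker(A − (4)·I) = 2, there are exactly 2 Jordan blocks for λ = 4.
Step 2 — from the minimal polynomial, the factor (x − 4)^3 tells us the largest block for λ = 4 has size 3.
Step 3 — with total size 6, 2 blocks, and largest block 3, the block sizes (in nonincreasing order) are [3, 3].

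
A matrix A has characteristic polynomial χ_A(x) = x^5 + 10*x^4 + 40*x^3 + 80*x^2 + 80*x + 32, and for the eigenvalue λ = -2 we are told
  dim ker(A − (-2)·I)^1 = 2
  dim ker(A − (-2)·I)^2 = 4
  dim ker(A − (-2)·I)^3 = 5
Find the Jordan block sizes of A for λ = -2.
Block sizes for λ = -2: [3, 2]

From the dimensions of kernels of powers, the number of Jordan blocks of size at least j is d_j − d_{j−1} where d_j = dim ker(N^j) (with d_0 = 0). Computing the differences gives [2, 2, 1].
The number of blocks of size exactly k is (#blocks of size ≥ k) − (#blocks of size ≥ k + 1), so the partition is: 1 block(s) of size 2, 1 block(s) of size 3.
In nonincreasing order the block sizes are [3, 2].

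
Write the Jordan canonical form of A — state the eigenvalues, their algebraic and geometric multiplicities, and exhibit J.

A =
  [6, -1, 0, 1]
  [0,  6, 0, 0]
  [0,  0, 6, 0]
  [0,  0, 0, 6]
J_2(6) ⊕ J_1(6) ⊕ J_1(6)

The characteristic polynomial is
  det(x·I − A) = x^4 - 24*x^3 + 216*x^2 - 864*x + 1296 = (x - 6)^4

Eigenvalues and multiplicities (the geometric multiplicity of λ is n − rank(A − λI), which equals the number of Jordan blocks for λ):
  λ = 6: algebraic multiplicity = 4, geometric multiplicity = 3

Determining the block sizes for each eigenvalue:
  λ = 6: 3 blocks summing to 4 forces exactly one block of size 2 and the rest size 1 → block sizes [2, 1, 1]

Assembling the blocks gives a Jordan form
J =
  [6, 1, 0, 0]
  [0, 6, 0, 0]
  [0, 0, 6, 0]
  [0, 0, 0, 6]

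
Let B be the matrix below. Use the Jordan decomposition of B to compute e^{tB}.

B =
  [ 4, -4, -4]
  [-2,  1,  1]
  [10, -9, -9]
e^{tB} =
  [2 - exp(-4*t), -1 + exp(-4*t), -1 + exp(-4*t)]
  [-2*t, t + 1, t]
  [2*t + 2 - 2*exp(-4*t), -t - 2 + 2*exp(-4*t), -t - 1 + 2*exp(-4*t)]

Strategy: write B = P · J · P⁻¹ where J is a Jordan canonical form, so e^{tB} = P · e^{tJ} · P⁻¹, and e^{tJ} can be computed block-by-block.

B has Jordan form
J =
  [-4, 0, 0]
  [ 0, 0, 1]
  [ 0, 0, 0]
(up to reordering of blocks).

Per-block formulas:
  For a 1×1 block at λ = -4: exp(t · [-4]) = [e^(-4t)].
  For a 2×2 Jordan block J_2(0): exp(t · J_2(0)) = e^(0t)·(I + t·N), where N is the 2×2 nilpotent shift.

After assembling e^{tJ} and conjugating by P, we get:

e^{tB} =
  [2 - exp(-4*t), -1 + exp(-4*t), -1 + exp(-4*t)]
  [-2*t, t + 1, t]
  [2*t + 2 - 2*exp(-4*t), -t - 2 + 2*exp(-4*t), -t - 1 + 2*exp(-4*t)]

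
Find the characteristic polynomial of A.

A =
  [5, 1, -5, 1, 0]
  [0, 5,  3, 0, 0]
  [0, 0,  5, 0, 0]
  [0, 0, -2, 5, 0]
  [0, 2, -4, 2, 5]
x^5 - 25*x^4 + 250*x^3 - 1250*x^2 + 3125*x - 3125

Expanding det(x·I − A) (e.g. by cofactor expansion or by noting that A is similar to its Jordan form J, which has the same characteristic polynomial as A) gives
  χ_A(x) = x^5 - 25*x^4 + 250*x^3 - 1250*x^2 + 3125*x - 3125
which factors as (x - 5)^5. The eigenvalues (with algebraic multiplicities) are λ = 5 with multiplicity 5.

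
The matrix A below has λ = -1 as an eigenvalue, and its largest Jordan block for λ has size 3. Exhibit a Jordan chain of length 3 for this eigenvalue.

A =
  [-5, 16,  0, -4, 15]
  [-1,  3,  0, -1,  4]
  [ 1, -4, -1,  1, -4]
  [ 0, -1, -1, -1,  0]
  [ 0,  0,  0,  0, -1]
A Jordan chain for λ = -1 of length 3:
v_1 = (4, 1, -1, 0, 0)ᵀ
v_2 = (16, 4, -4, -1, 0)ᵀ
v_3 = (0, 1, 0, 0, 0)ᵀ

Let N = A − (-1)·I. We want v_3 with N^3 v_3 = 0 but N^2 v_3 ≠ 0; then v_{j-1} := N · v_j for j = 3, …, 2.

Pick v_3 = (0, 1, 0, 0, 0)ᵀ.
Then v_2 = N · v_3 = (16, 4, -4, -1, 0)ᵀ.
Then v_1 = N · v_2 = (4, 1, -1, 0, 0)ᵀ.

Sanity check: (A − (-1)·I) v_1 = (0, 0, 0, 0, 0)ᵀ = 0. ✓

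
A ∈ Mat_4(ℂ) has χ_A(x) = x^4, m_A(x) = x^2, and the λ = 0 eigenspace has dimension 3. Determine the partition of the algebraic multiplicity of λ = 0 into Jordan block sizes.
Block sizes for λ = 0: [2, 1, 1]

Step 1 — from the characteristic polynomial, algebraic multiplicity of λ = 0 is 4. From dim ker(A − (0)·I) = 3, there are exactly 3 Jordan blocks for λ = 0.
Step 2 — from the minimal polynomial, the factor (x − 0)^2 tells us the largest block for λ = 0 has size 2.
Step 3 — with total size 4, 3 blocks, and largest block 2, the block sizes (in nonincreasing order) are [2, 1, 1].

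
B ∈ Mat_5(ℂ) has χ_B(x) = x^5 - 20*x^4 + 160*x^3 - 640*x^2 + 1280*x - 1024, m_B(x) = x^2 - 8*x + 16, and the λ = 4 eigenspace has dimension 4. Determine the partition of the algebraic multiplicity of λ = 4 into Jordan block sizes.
Block sizes for λ = 4: [2, 1, 1, 1]

Step 1 — from the characteristic polynomial, algebraic multiplicity of λ = 4 is 5. From dim ker(B − (4)·I) = 4, there are exactly 4 Jordan blocks for λ = 4.
Step 2 — from the minimal polynomial, the factor (x − 4)^2 tells us the largest block for λ = 4 has size 2.
Step 3 — with total size 5, 4 blocks, and largest block 2, the block sizes (in nonincreasing order) are [2, 1, 1, 1].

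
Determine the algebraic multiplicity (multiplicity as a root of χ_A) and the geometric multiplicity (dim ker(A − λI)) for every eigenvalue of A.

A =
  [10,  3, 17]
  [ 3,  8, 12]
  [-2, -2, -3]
λ = 5: alg = 3, geom = 1

Step 1 — factor the characteristic polynomial to read off the algebraic multiplicities:
  χ_A(x) = (x - 5)^3

Step 2 — compute geometric multiplicities via the rank-nullity identity g(λ) = n − rank(A − λI):
  rank(A − (5)·I) = 2, so dim ker(A − (5)·I) = n − 2 = 1

Summary:
  λ = 5: algebraic multiplicity = 3, geometric multiplicity = 1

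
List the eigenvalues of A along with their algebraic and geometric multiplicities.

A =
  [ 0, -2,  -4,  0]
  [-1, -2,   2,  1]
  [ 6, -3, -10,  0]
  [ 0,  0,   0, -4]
λ = -4: alg = 4, geom = 2

Step 1 — factor the characteristic polynomial to read off the algebraic multiplicities:
  χ_A(x) = (x + 4)^4

Step 2 — compute geometric multiplicities via the rank-nullity identity g(λ) = n − rank(A − λI):
  rank(A − (-4)·I) = 2, so dim ker(A − (-4)·I) = n − 2 = 2

Summary:
  λ = -4: algebraic multiplicity = 4, geometric multiplicity = 2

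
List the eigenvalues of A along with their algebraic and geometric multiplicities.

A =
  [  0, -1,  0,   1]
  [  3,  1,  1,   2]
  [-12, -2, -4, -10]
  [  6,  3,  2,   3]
λ = 0: alg = 4, geom = 2

Step 1 — factor the characteristic polynomial to read off the algebraic multiplicities:
  χ_A(x) = x^4

Step 2 — compute geometric multiplicities via the rank-nullity identity g(λ) = n − rank(A − λI):
  rank(A − (0)·I) = 2, so dim ker(A − (0)·I) = n − 2 = 2

Summary:
  λ = 0: algebraic multiplicity = 4, geometric multiplicity = 2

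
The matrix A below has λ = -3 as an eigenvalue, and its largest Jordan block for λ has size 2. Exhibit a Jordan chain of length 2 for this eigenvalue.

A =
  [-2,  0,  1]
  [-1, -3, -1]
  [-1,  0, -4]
A Jordan chain for λ = -3 of length 2:
v_1 = (1, -1, -1)ᵀ
v_2 = (1, 0, 0)ᵀ

Let N = A − (-3)·I. We want v_2 with N^2 v_2 = 0 but N^1 v_2 ≠ 0; then v_{j-1} := N · v_j for j = 2, …, 2.

Pick v_2 = (1, 0, 0)ᵀ.
Then v_1 = N · v_2 = (1, -1, -1)ᵀ.

Sanity check: (A − (-3)·I) v_1 = (0, 0, 0)ᵀ = 0. ✓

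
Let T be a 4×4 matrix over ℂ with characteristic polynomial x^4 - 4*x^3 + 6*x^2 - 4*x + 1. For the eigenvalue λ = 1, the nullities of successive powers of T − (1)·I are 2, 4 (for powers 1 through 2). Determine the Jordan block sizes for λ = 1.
Block sizes for λ = 1: [2, 2]

From the dimensions of kernels of powers, the number of Jordan blocks of size at least j is d_j − d_{j−1} where d_j = dim ker(N^j) (with d_0 = 0). Computing the differences gives [2, 2].
The number of blocks of size exactly k is (#blocks of size ≥ k) − (#blocks of size ≥ k + 1), so the partition is: 2 block(s) of size 2.
In nonincreasing order the block sizes are [2, 2].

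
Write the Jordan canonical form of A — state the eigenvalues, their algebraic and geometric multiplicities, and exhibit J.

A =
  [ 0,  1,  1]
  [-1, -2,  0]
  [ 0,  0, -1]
J_3(-1)

The characteristic polynomial is
  det(x·I − A) = x^3 + 3*x^2 + 3*x + 1 = (x + 1)^3

Eigenvalues and multiplicities (the geometric multiplicity of λ is n − rank(A − λI), which equals the number of Jordan blocks for λ):
  λ = -1: algebraic multiplicity = 3, geometric multiplicity = 1

Determining the block sizes for each eigenvalue:
  λ = -1: one block (gm = 1), so the single block has size am = 3 → block sizes [3]

Assembling the blocks gives a Jordan form
J =
  [-1,  1,  0]
  [ 0, -1,  1]
  [ 0,  0, -1]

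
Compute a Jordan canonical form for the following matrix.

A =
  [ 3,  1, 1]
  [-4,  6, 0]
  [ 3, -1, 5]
J_2(4) ⊕ J_1(6)

The characteristic polynomial is
  det(x·I − A) = x^3 - 14*x^2 + 64*x - 96 = (x - 6)*(x - 4)^2

Eigenvalues and multiplicities (the geometric multiplicity of λ is n − rank(A − λI), which equals the number of Jordan blocks for λ):
  λ = 4: algebraic multiplicity = 2, geometric multiplicity = 1
  λ = 6: algebraic multiplicity = 1, geometric multiplicity = 1

Determining the block sizes for each eigenvalue:
  λ = 4: one block (gm = 1), so the single block has size am = 2 → block sizes [2]
  λ = 6: one block (gm = 1), so the single block has size am = 1 → block sizes [1]

Assembling the blocks gives a Jordan form
J =
  [4, 1, 0]
  [0, 4, 0]
  [0, 0, 6]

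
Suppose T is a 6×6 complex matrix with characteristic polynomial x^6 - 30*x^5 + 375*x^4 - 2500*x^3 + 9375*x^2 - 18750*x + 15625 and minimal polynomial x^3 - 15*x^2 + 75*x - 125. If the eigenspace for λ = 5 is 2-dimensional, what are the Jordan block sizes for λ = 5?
Block sizes for λ = 5: [3, 3]

Step 1 — from the characteristic polynomial, algebraic multiplicity of λ = 5 is 6. From dim ker(T − (5)·I) = 2, there are exactly 2 Jordan blocks for λ = 5.
Step 2 — from the minimal polynomial, the factor (x − 5)^3 tells us the largest block for λ = 5 has size 3.
Step 3 — with total size 6, 2 blocks, and largest block 3, the block sizes (in nonincreasing order) are [3, 3].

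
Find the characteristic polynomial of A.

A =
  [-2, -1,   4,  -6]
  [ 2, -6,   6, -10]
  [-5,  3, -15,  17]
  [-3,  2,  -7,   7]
x^4 + 16*x^3 + 96*x^2 + 256*x + 256

Expanding det(x·I − A) (e.g. by cofactor expansion or by noting that A is similar to its Jordan form J, which has the same characteristic polynomial as A) gives
  χ_A(x) = x^4 + 16*x^3 + 96*x^2 + 256*x + 256
which factors as (x + 4)^4. The eigenvalues (with algebraic multiplicities) are λ = -4 with multiplicity 4.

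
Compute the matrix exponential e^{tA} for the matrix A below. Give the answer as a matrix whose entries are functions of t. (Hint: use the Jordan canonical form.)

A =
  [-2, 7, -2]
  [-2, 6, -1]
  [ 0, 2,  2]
e^{tA} =
  [t^2*exp(2*t) - 4*t*exp(2*t) + exp(2*t), -2*t^2*exp(2*t) + 7*t*exp(2*t), t^2*exp(2*t)/2 - 2*t*exp(2*t)]
  [-2*t*exp(2*t), 4*t*exp(2*t) + exp(2*t), -t*exp(2*t)]
  [-2*t^2*exp(2*t), 4*t^2*exp(2*t) + 2*t*exp(2*t), -t^2*exp(2*t) + exp(2*t)]

Strategy: write A = P · J · P⁻¹ where J is a Jordan canonical form, so e^{tA} = P · e^{tJ} · P⁻¹, and e^{tJ} can be computed block-by-block.

A has Jordan form
J =
  [2, 1, 0]
  [0, 2, 1]
  [0, 0, 2]
(up to reordering of blocks).

Per-block formulas:
  For a 3×3 Jordan block J_3(2): exp(t · J_3(2)) = e^(2t)·(I + t·N + (t^2/2)·N^2), where N is the 3×3 nilpotent shift.

After assembling e^{tJ} and conjugating by P, we get:

e^{tA} =
  [t^2*exp(2*t) - 4*t*exp(2*t) + exp(2*t), -2*t^2*exp(2*t) + 7*t*exp(2*t), t^2*exp(2*t)/2 - 2*t*exp(2*t)]
  [-2*t*exp(2*t), 4*t*exp(2*t) + exp(2*t), -t*exp(2*t)]
  [-2*t^2*exp(2*t), 4*t^2*exp(2*t) + 2*t*exp(2*t), -t^2*exp(2*t) + exp(2*t)]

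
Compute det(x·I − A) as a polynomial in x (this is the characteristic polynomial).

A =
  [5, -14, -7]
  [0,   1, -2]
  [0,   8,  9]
x^3 - 15*x^2 + 75*x - 125

Expanding det(x·I − A) (e.g. by cofactor expansion or by noting that A is similar to its Jordan form J, which has the same characteristic polynomial as A) gives
  χ_A(x) = x^3 - 15*x^2 + 75*x - 125
which factors as (x - 5)^3. The eigenvalues (with algebraic multiplicities) are λ = 5 with multiplicity 3.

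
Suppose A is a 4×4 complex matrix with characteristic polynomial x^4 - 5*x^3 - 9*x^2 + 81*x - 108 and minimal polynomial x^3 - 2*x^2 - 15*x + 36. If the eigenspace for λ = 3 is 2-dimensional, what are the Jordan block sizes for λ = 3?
Block sizes for λ = 3: [2, 1]

Step 1 — from the characteristic polynomial, algebraic multiplicity of λ = 3 is 3. From dim ker(A − (3)·I) = 2, there are exactly 2 Jordan blocks for λ = 3.
Step 2 — from the minimal polynomial, the factor (x − 3)^2 tells us the largest block for λ = 3 has size 2.
Step 3 — with total size 3, 2 blocks, and largest block 2, the block sizes (in nonincreasing order) are [2, 1].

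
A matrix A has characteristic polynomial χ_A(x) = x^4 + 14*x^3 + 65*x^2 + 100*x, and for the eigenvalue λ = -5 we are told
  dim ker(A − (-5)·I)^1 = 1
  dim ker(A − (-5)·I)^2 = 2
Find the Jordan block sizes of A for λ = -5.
Block sizes for λ = -5: [2]

From the dimensions of kernels of powers, the number of Jordan blocks of size at least j is d_j − d_{j−1} where d_j = dim ker(N^j) (with d_0 = 0). Computing the differences gives [1, 1].
The number of blocks of size exactly k is (#blocks of size ≥ k) − (#blocks of size ≥ k + 1), so the partition is: 1 block(s) of size 2.
In nonincreasing order the block sizes are [2].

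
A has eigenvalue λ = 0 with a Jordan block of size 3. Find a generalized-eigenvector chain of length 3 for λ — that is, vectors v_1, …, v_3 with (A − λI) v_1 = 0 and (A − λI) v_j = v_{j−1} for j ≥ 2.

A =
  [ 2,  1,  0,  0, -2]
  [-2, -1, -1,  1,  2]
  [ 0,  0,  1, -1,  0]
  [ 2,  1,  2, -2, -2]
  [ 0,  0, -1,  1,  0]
A Jordan chain for λ = 0 of length 3:
v_1 = (2, 0, -2, -2, 2)ᵀ
v_2 = (2, -2, 0, 2, 0)ᵀ
v_3 = (1, 0, 0, 0, 0)ᵀ

Let N = A − (0)·I. We want v_3 with N^3 v_3 = 0 but N^2 v_3 ≠ 0; then v_{j-1} := N · v_j for j = 3, …, 2.

Pick v_3 = (1, 0, 0, 0, 0)ᵀ.
Then v_2 = N · v_3 = (2, -2, 0, 2, 0)ᵀ.
Then v_1 = N · v_2 = (2, 0, -2, -2, 2)ᵀ.

Sanity check: (A − (0)·I) v_1 = (0, 0, 0, 0, 0)ᵀ = 0. ✓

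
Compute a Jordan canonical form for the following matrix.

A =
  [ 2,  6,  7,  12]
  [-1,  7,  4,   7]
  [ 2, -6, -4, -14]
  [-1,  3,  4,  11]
J_3(4) ⊕ J_1(4)

The characteristic polynomial is
  det(x·I − A) = x^4 - 16*x^3 + 96*x^2 - 256*x + 256 = (x - 4)^4

Eigenvalues and multiplicities (the geometric multiplicity of λ is n − rank(A − λI), which equals the number of Jordan blocks for λ):
  λ = 4: algebraic multiplicity = 4, geometric multiplicity = 2

Determining the block sizes for each eigenvalue:
  λ = 4: with am = 4 and gm = 2, the partition is not yet determined (e.g. several partitions of 4 into 2 parts exist). Let N = A − (4)·I. Computing rank(N^1) = 2, rank(N^2) = 1, rank(N^3) = 0; the number of blocks of size ≥ j is rank(N^{j−1}) − rank(N^j), giving [2, 1, 1]. So we have 1 block(s) of size 3, 1 block(s) of size 1 → block sizes [3, 1]

Assembling the blocks gives a Jordan form
J =
  [4, 1, 0, 0]
  [0, 4, 1, 0]
  [0, 0, 4, 0]
  [0, 0, 0, 4]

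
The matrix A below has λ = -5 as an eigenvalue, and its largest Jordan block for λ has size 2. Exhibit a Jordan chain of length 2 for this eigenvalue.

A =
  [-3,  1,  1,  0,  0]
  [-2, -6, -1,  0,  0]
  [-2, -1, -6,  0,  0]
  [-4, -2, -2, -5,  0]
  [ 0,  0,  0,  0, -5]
A Jordan chain for λ = -5 of length 2:
v_1 = (2, -2, -2, -4, 0)ᵀ
v_2 = (1, 0, 0, 0, 0)ᵀ

Let N = A − (-5)·I. We want v_2 with N^2 v_2 = 0 but N^1 v_2 ≠ 0; then v_{j-1} := N · v_j for j = 2, …, 2.

Pick v_2 = (1, 0, 0, 0, 0)ᵀ.
Then v_1 = N · v_2 = (2, -2, -2, -4, 0)ᵀ.

Sanity check: (A − (-5)·I) v_1 = (0, 0, 0, 0, 0)ᵀ = 0. ✓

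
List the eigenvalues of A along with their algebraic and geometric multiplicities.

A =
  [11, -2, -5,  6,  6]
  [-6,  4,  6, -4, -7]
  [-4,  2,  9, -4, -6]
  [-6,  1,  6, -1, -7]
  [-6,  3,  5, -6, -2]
λ = 3: alg = 2, geom = 2; λ = 5: alg = 3, geom = 1

Step 1 — factor the characteristic polynomial to read off the algebraic multiplicities:
  χ_A(x) = (x - 5)^3*(x - 3)^2

Step 2 — compute geometric multiplicities via the rank-nullity identity g(λ) = n − rank(A − λI):
  rank(A − (3)·I) = 3, so dim ker(A − (3)·I) = n − 3 = 2
  rank(A − (5)·I) = 4, so dim ker(A − (5)·I) = n − 4 = 1

Summary:
  λ = 3: algebraic multiplicity = 2, geometric multiplicity = 2
  λ = 5: algebraic multiplicity = 3, geometric multiplicity = 1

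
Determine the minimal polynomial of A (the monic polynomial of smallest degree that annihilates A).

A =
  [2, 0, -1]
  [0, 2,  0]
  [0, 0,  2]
x^2 - 4*x + 4

The characteristic polynomial is χ_A(x) = (x - 2)^3, so the eigenvalues are known. The minimal polynomial is
  m_A(x) = Π_λ (x − λ)^{k_λ}
where k_λ is the size of the *largest* Jordan block for λ (equivalently, the smallest k with (A − λI)^k v = 0 for every generalised eigenvector v of λ).

  λ = 2: largest Jordan block has size 2, contributing (x − 2)^2

So m_A(x) = (x - 2)^2 = x^2 - 4*x + 4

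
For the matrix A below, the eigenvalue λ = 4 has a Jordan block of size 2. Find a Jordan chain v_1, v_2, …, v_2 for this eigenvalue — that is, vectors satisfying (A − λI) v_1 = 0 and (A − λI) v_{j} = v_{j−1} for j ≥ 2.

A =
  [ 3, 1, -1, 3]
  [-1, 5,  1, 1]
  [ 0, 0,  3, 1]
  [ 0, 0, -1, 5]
A Jordan chain for λ = 4 of length 2:
v_1 = (-1, -1, 0, 0)ᵀ
v_2 = (1, 0, 0, 0)ᵀ

Let N = A − (4)·I. We want v_2 with N^2 v_2 = 0 but N^1 v_2 ≠ 0; then v_{j-1} := N · v_j for j = 2, …, 2.

Pick v_2 = (1, 0, 0, 0)ᵀ.
Then v_1 = N · v_2 = (-1, -1, 0, 0)ᵀ.

Sanity check: (A − (4)·I) v_1 = (0, 0, 0, 0)ᵀ = 0. ✓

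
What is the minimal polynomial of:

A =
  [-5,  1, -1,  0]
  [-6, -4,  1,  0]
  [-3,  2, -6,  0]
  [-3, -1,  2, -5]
x^3 + 15*x^2 + 75*x + 125

The characteristic polynomial is χ_A(x) = (x + 5)^4, so the eigenvalues are known. The minimal polynomial is
  m_A(x) = Π_λ (x − λ)^{k_λ}
where k_λ is the size of the *largest* Jordan block for λ (equivalently, the smallest k with (A − λI)^k v = 0 for every generalised eigenvector v of λ).

  λ = -5: largest Jordan block has size 3, contributing (x + 5)^3

So m_A(x) = (x + 5)^3 = x^3 + 15*x^2 + 75*x + 125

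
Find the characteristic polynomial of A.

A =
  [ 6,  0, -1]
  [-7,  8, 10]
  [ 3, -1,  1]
x^3 - 15*x^2 + 75*x - 125

Expanding det(x·I − A) (e.g. by cofactor expansion or by noting that A is similar to its Jordan form J, which has the same characteristic polynomial as A) gives
  χ_A(x) = x^3 - 15*x^2 + 75*x - 125
which factors as (x - 5)^3. The eigenvalues (with algebraic multiplicities) are λ = 5 with multiplicity 3.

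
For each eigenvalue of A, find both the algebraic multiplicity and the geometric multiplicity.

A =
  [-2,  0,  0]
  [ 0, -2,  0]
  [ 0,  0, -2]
λ = -2: alg = 3, geom = 3

Step 1 — factor the characteristic polynomial to read off the algebraic multiplicities:
  χ_A(x) = (x + 2)^3

Step 2 — compute geometric multiplicities via the rank-nullity identity g(λ) = n − rank(A − λI):
  rank(A − (-2)·I) = 0, so dim ker(A − (-2)·I) = n − 0 = 3

Summary:
  λ = -2: algebraic multiplicity = 3, geometric multiplicity = 3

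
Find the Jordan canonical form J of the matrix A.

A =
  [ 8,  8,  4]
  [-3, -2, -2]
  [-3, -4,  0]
J_2(2) ⊕ J_1(2)

The characteristic polynomial is
  det(x·I − A) = x^3 - 6*x^2 + 12*x - 8 = (x - 2)^3

Eigenvalues and multiplicities (the geometric multiplicity of λ is n − rank(A − λI), which equals the number of Jordan blocks for λ):
  λ = 2: algebraic multiplicity = 3, geometric multiplicity = 2

Determining the block sizes for each eigenvalue:
  λ = 2: 2 blocks summing to 3 forces exactly one block of size 2 and the rest size 1 → block sizes [2, 1]

Assembling the blocks gives a Jordan form
J =
  [2, 1, 0]
  [0, 2, 0]
  [0, 0, 2]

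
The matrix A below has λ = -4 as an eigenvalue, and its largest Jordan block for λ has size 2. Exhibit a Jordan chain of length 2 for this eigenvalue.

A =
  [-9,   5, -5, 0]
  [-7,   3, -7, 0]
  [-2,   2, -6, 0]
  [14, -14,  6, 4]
A Jordan chain for λ = -4 of length 2:
v_1 = (5, 7, 2, 2)ᵀ
v_2 = (1, 0, -2, 0)ᵀ

Let N = A − (-4)·I. We want v_2 with N^2 v_2 = 0 but N^1 v_2 ≠ 0; then v_{j-1} := N · v_j for j = 2, …, 2.

Pick v_2 = (1, 0, -2, 0)ᵀ.
Then v_1 = N · v_2 = (5, 7, 2, 2)ᵀ.

Sanity check: (A − (-4)·I) v_1 = (0, 0, 0, 0)ᵀ = 0. ✓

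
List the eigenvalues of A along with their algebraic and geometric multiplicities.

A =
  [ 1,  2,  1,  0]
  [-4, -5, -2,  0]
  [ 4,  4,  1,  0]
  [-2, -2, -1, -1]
λ = -1: alg = 4, geom = 3

Step 1 — factor the characteristic polynomial to read off the algebraic multiplicities:
  χ_A(x) = (x + 1)^4

Step 2 — compute geometric multiplicities via the rank-nullity identity g(λ) = n − rank(A − λI):
  rank(A − (-1)·I) = 1, so dim ker(A − (-1)·I) = n − 1 = 3

Summary:
  λ = -1: algebraic multiplicity = 4, geometric multiplicity = 3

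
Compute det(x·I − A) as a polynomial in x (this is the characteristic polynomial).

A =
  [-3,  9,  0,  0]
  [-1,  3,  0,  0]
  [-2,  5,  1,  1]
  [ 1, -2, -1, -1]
x^4

Expanding det(x·I − A) (e.g. by cofactor expansion or by noting that A is similar to its Jordan form J, which has the same characteristic polynomial as A) gives
  χ_A(x) = x^4
which factors as x^4. The eigenvalues (with algebraic multiplicities) are λ = 0 with multiplicity 4.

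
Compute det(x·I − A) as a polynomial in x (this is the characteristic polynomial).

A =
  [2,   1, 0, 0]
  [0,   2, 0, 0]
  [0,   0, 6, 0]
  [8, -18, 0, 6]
x^4 - 16*x^3 + 88*x^2 - 192*x + 144

Expanding det(x·I − A) (e.g. by cofactor expansion or by noting that A is similar to its Jordan form J, which has the same characteristic polynomial as A) gives
  χ_A(x) = x^4 - 16*x^3 + 88*x^2 - 192*x + 144
which factors as (x - 6)^2*(x - 2)^2. The eigenvalues (with algebraic multiplicities) are λ = 2 with multiplicity 2, λ = 6 with multiplicity 2.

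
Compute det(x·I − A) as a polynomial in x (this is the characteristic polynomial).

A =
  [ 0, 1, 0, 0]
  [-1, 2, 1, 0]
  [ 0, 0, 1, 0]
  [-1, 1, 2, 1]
x^4 - 4*x^3 + 6*x^2 - 4*x + 1

Expanding det(x·I − A) (e.g. by cofactor expansion or by noting that A is similar to its Jordan form J, which has the same characteristic polynomial as A) gives
  χ_A(x) = x^4 - 4*x^3 + 6*x^2 - 4*x + 1
which factors as (x - 1)^4. The eigenvalues (with algebraic multiplicities) are λ = 1 with multiplicity 4.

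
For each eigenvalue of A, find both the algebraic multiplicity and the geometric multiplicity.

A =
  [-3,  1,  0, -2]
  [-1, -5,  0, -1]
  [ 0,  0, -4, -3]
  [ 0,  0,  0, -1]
λ = -4: alg = 3, geom = 2; λ = -1: alg = 1, geom = 1

Step 1 — factor the characteristic polynomial to read off the algebraic multiplicities:
  χ_A(x) = (x + 1)*(x + 4)^3

Step 2 — compute geometric multiplicities via the rank-nullity identity g(λ) = n − rank(A − λI):
  rank(A − (-4)·I) = 2, so dim ker(A − (-4)·I) = n − 2 = 2
  rank(A − (-1)·I) = 3, so dim ker(A − (-1)·I) = n − 3 = 1

Summary:
  λ = -4: algebraic multiplicity = 3, geometric multiplicity = 2
  λ = -1: algebraic multiplicity = 1, geometric multiplicity = 1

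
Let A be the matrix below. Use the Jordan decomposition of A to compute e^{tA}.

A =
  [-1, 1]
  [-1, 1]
e^{tA} =
  [1 - t, t]
  [-t, t + 1]

Strategy: write A = P · J · P⁻¹ where J is a Jordan canonical form, so e^{tA} = P · e^{tJ} · P⁻¹, and e^{tJ} can be computed block-by-block.

A has Jordan form
J =
  [0, 1]
  [0, 0]
(up to reordering of blocks).

Per-block formulas:
  For a 2×2 Jordan block J_2(0): exp(t · J_2(0)) = e^(0t)·(I + t·N), where N is the 2×2 nilpotent shift.

After assembling e^{tJ} and conjugating by P, we get:

e^{tA} =
  [1 - t, t]
  [-t, t + 1]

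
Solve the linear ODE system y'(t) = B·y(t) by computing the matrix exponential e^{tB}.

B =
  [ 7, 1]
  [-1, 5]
e^{tB} =
  [t*exp(6*t) + exp(6*t), t*exp(6*t)]
  [-t*exp(6*t), -t*exp(6*t) + exp(6*t)]

Strategy: write B = P · J · P⁻¹ where J is a Jordan canonical form, so e^{tB} = P · e^{tJ} · P⁻¹, and e^{tJ} can be computed block-by-block.

B has Jordan form
J =
  [6, 1]
  [0, 6]
(up to reordering of blocks).

Per-block formulas:
  For a 2×2 Jordan block J_2(6): exp(t · J_2(6)) = e^(6t)·(I + t·N), where N is the 2×2 nilpotent shift.

After assembling e^{tJ} and conjugating by P, we get:

e^{tB} =
  [t*exp(6*t) + exp(6*t), t*exp(6*t)]
  [-t*exp(6*t), -t*exp(6*t) + exp(6*t)]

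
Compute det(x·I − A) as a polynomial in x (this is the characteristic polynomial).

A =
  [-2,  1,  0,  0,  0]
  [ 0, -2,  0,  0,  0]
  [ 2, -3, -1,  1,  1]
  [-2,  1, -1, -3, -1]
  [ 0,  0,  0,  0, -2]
x^5 + 10*x^4 + 40*x^3 + 80*x^2 + 80*x + 32

Expanding det(x·I − A) (e.g. by cofactor expansion or by noting that A is similar to its Jordan form J, which has the same characteristic polynomial as A) gives
  χ_A(x) = x^5 + 10*x^4 + 40*x^3 + 80*x^2 + 80*x + 32
which factors as (x + 2)^5. The eigenvalues (with algebraic multiplicities) are λ = -2 with multiplicity 5.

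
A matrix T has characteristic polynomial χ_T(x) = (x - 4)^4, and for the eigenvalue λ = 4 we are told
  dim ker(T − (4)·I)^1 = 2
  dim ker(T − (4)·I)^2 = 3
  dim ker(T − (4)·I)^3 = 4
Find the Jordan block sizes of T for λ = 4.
Block sizes for λ = 4: [3, 1]

From the dimensions of kernels of powers, the number of Jordan blocks of size at least j is d_j − d_{j−1} where d_j = dim ker(N^j) (with d_0 = 0). Computing the differences gives [2, 1, 1].
The number of blocks of size exactly k is (#blocks of size ≥ k) − (#blocks of size ≥ k + 1), so the partition is: 1 block(s) of size 1, 1 block(s) of size 3.
In nonincreasing order the block sizes are [3, 1].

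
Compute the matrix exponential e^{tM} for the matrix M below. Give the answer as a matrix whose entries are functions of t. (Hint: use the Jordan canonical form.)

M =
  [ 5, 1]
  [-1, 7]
e^{tM} =
  [-t*exp(6*t) + exp(6*t), t*exp(6*t)]
  [-t*exp(6*t), t*exp(6*t) + exp(6*t)]

Strategy: write M = P · J · P⁻¹ where J is a Jordan canonical form, so e^{tM} = P · e^{tJ} · P⁻¹, and e^{tJ} can be computed block-by-block.

M has Jordan form
J =
  [6, 1]
  [0, 6]
(up to reordering of blocks).

Per-block formulas:
  For a 2×2 Jordan block J_2(6): exp(t · J_2(6)) = e^(6t)·(I + t·N), where N is the 2×2 nilpotent shift.

After assembling e^{tJ} and conjugating by P, we get:

e^{tM} =
  [-t*exp(6*t) + exp(6*t), t*exp(6*t)]
  [-t*exp(6*t), t*exp(6*t) + exp(6*t)]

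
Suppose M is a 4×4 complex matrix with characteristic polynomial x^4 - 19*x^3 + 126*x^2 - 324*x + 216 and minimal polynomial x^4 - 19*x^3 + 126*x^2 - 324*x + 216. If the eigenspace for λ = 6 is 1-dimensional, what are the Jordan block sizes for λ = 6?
Block sizes for λ = 6: [3]

Step 1 — from the characteristic polynomial, algebraic multiplicity of λ = 6 is 3. From dim ker(M − (6)·I) = 1, there are exactly 1 Jordan blocks for λ = 6.
Step 2 — from the minimal polynomial, the factor (x − 6)^3 tells us the largest block for λ = 6 has size 3.
Step 3 — with total size 3, 1 blocks, and largest block 3, the block sizes (in nonincreasing order) are [3].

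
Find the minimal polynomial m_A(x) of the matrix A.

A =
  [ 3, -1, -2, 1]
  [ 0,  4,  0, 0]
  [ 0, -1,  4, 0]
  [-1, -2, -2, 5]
x^3 - 12*x^2 + 48*x - 64

The characteristic polynomial is χ_A(x) = (x - 4)^4, so the eigenvalues are known. The minimal polynomial is
  m_A(x) = Π_λ (x − λ)^{k_λ}
where k_λ is the size of the *largest* Jordan block for λ (equivalently, the smallest k with (A − λI)^k v = 0 for every generalised eigenvector v of λ).

  λ = 4: largest Jordan block has size 3, contributing (x − 4)^3

So m_A(x) = (x - 4)^3 = x^3 - 12*x^2 + 48*x - 64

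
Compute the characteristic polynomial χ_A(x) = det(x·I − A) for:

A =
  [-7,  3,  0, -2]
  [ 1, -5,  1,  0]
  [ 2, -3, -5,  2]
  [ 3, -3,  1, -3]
x^4 + 20*x^3 + 150*x^2 + 500*x + 625

Expanding det(x·I − A) (e.g. by cofactor expansion or by noting that A is similar to its Jordan form J, which has the same characteristic polynomial as A) gives
  χ_A(x) = x^4 + 20*x^3 + 150*x^2 + 500*x + 625
which factors as (x + 5)^4. The eigenvalues (with algebraic multiplicities) are λ = -5 with multiplicity 4.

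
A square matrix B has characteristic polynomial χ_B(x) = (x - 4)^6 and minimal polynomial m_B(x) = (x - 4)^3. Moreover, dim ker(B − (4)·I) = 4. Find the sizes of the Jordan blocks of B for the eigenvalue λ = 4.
Block sizes for λ = 4: [3, 1, 1, 1]

Step 1 — from the characteristic polynomial, algebraic multiplicity of λ = 4 is 6. From dim ker(B − (4)·I) = 4, there are exactly 4 Jordan blocks for λ = 4.
Step 2 — from the minimal polynomial, the factor (x − 4)^3 tells us the largest block for λ = 4 has size 3.
Step 3 — with total size 6, 4 blocks, and largest block 3, the block sizes (in nonincreasing order) are [3, 1, 1, 1].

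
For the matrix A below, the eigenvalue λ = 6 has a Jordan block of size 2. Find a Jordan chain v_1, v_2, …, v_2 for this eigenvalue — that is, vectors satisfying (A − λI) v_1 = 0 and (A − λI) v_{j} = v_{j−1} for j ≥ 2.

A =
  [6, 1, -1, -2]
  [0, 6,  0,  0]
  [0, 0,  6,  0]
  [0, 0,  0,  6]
A Jordan chain for λ = 6 of length 2:
v_1 = (1, 0, 0, 0)ᵀ
v_2 = (0, 1, 0, 0)ᵀ

Let N = A − (6)·I. We want v_2 with N^2 v_2 = 0 but N^1 v_2 ≠ 0; then v_{j-1} := N · v_j for j = 2, …, 2.

Pick v_2 = (0, 1, 0, 0)ᵀ.
Then v_1 = N · v_2 = (1, 0, 0, 0)ᵀ.

Sanity check: (A − (6)·I) v_1 = (0, 0, 0, 0)ᵀ = 0. ✓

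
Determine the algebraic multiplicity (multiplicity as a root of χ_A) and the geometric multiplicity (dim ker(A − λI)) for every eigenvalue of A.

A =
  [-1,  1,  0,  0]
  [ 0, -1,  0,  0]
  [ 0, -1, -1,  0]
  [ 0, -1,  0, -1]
λ = -1: alg = 4, geom = 3

Step 1 — factor the characteristic polynomial to read off the algebraic multiplicities:
  χ_A(x) = (x + 1)^4

Step 2 — compute geometric multiplicities via the rank-nullity identity g(λ) = n − rank(A − λI):
  rank(A − (-1)·I) = 1, so dim ker(A − (-1)·I) = n − 1 = 3

Summary:
  λ = -1: algebraic multiplicity = 4, geometric multiplicity = 3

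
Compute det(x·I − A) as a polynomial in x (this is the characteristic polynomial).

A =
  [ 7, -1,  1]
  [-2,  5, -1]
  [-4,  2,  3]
x^3 - 15*x^2 + 75*x - 125

Expanding det(x·I − A) (e.g. by cofactor expansion or by noting that A is similar to its Jordan form J, which has the same characteristic polynomial as A) gives
  χ_A(x) = x^3 - 15*x^2 + 75*x - 125
which factors as (x - 5)^3. The eigenvalues (with algebraic multiplicities) are λ = 5 with multiplicity 3.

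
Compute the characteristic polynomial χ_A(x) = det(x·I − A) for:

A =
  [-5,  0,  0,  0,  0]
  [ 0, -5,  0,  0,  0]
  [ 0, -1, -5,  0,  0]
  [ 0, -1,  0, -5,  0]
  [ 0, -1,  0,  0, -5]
x^5 + 25*x^4 + 250*x^3 + 1250*x^2 + 3125*x + 3125

Expanding det(x·I − A) (e.g. by cofactor expansion or by noting that A is similar to its Jordan form J, which has the same characteristic polynomial as A) gives
  χ_A(x) = x^5 + 25*x^4 + 250*x^3 + 1250*x^2 + 3125*x + 3125
which factors as (x + 5)^5. The eigenvalues (with algebraic multiplicities) are λ = -5 with multiplicity 5.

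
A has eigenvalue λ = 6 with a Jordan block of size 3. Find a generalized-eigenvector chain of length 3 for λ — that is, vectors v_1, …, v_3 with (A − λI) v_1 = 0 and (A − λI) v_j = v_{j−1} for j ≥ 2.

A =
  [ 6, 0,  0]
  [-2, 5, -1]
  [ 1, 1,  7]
A Jordan chain for λ = 6 of length 3:
v_1 = (0, 1, -1)ᵀ
v_2 = (0, -2, 1)ᵀ
v_3 = (1, 0, 0)ᵀ

Let N = A − (6)·I. We want v_3 with N^3 v_3 = 0 but N^2 v_3 ≠ 0; then v_{j-1} := N · v_j for j = 3, …, 2.

Pick v_3 = (1, 0, 0)ᵀ.
Then v_2 = N · v_3 = (0, -2, 1)ᵀ.
Then v_1 = N · v_2 = (0, 1, -1)ᵀ.

Sanity check: (A − (6)·I) v_1 = (0, 0, 0)ᵀ = 0. ✓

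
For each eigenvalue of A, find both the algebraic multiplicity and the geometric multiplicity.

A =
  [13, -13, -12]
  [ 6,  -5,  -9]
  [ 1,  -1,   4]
λ = 4: alg = 3, geom = 1

Step 1 — factor the characteristic polynomial to read off the algebraic multiplicities:
  χ_A(x) = (x - 4)^3

Step 2 — compute geometric multiplicities via the rank-nullity identity g(λ) = n − rank(A − λI):
  rank(A − (4)·I) = 2, so dim ker(A − (4)·I) = n − 2 = 1

Summary:
  λ = 4: algebraic multiplicity = 3, geometric multiplicity = 1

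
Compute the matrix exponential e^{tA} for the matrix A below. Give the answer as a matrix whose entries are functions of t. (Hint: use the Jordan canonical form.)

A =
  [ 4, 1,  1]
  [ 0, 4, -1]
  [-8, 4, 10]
e^{tA} =
  [-2*t^2*exp(6*t) - 2*t*exp(6*t) + exp(6*t), t*exp(6*t), t^2*exp(6*t)/2 + t*exp(6*t)]
  [4*t^2*exp(6*t), -2*t*exp(6*t) + exp(6*t), -t^2*exp(6*t) - t*exp(6*t)]
  [-8*t^2*exp(6*t) - 8*t*exp(6*t), 4*t*exp(6*t), 2*t^2*exp(6*t) + 4*t*exp(6*t) + exp(6*t)]

Strategy: write A = P · J · P⁻¹ where J is a Jordan canonical form, so e^{tA} = P · e^{tJ} · P⁻¹, and e^{tJ} can be computed block-by-block.

A has Jordan form
J =
  [6, 1, 0]
  [0, 6, 1]
  [0, 0, 6]
(up to reordering of blocks).

Per-block formulas:
  For a 3×3 Jordan block J_3(6): exp(t · J_3(6)) = e^(6t)·(I + t·N + (t^2/2)·N^2), where N is the 3×3 nilpotent shift.

After assembling e^{tJ} and conjugating by P, we get:

e^{tA} =
  [-2*t^2*exp(6*t) - 2*t*exp(6*t) + exp(6*t), t*exp(6*t), t^2*exp(6*t)/2 + t*exp(6*t)]
  [4*t^2*exp(6*t), -2*t*exp(6*t) + exp(6*t), -t^2*exp(6*t) - t*exp(6*t)]
  [-8*t^2*exp(6*t) - 8*t*exp(6*t), 4*t*exp(6*t), 2*t^2*exp(6*t) + 4*t*exp(6*t) + exp(6*t)]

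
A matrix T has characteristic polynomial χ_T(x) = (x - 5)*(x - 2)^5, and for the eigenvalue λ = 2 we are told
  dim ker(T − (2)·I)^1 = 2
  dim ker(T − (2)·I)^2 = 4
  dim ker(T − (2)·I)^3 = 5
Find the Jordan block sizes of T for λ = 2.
Block sizes for λ = 2: [3, 2]

From the dimensions of kernels of powers, the number of Jordan blocks of size at least j is d_j − d_{j−1} where d_j = dim ker(N^j) (with d_0 = 0). Computing the differences gives [2, 2, 1].
The number of blocks of size exactly k is (#blocks of size ≥ k) − (#blocks of size ≥ k + 1), so the partition is: 1 block(s) of size 2, 1 block(s) of size 3.
In nonincreasing order the block sizes are [3, 2].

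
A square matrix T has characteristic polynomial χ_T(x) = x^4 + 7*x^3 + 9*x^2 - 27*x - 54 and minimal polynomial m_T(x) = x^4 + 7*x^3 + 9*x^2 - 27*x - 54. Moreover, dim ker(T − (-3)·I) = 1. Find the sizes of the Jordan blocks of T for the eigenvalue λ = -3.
Block sizes for λ = -3: [3]

Step 1 — from the characteristic polynomial, algebraic multiplicity of λ = -3 is 3. From dim ker(T − (-3)·I) = 1, there are exactly 1 Jordan blocks for λ = -3.
Step 2 — from the minimal polynomial, the factor (x + 3)^3 tells us the largest block for λ = -3 has size 3.
Step 3 — with total size 3, 1 blocks, and largest block 3, the block sizes (in nonincreasing order) are [3].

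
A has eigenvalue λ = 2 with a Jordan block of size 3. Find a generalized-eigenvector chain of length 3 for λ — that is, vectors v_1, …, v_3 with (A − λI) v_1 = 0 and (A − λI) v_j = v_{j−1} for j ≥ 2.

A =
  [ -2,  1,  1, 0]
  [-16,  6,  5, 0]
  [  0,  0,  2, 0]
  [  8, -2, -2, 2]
A Jordan chain for λ = 2 of length 3:
v_1 = (1, 4, 0, -2)ᵀ
v_2 = (1, 5, 0, -2)ᵀ
v_3 = (0, 0, 1, 0)ᵀ

Let N = A − (2)·I. We want v_3 with N^3 v_3 = 0 but N^2 v_3 ≠ 0; then v_{j-1} := N · v_j for j = 3, …, 2.

Pick v_3 = (0, 0, 1, 0)ᵀ.
Then v_2 = N · v_3 = (1, 5, 0, -2)ᵀ.
Then v_1 = N · v_2 = (1, 4, 0, -2)ᵀ.

Sanity check: (A − (2)·I) v_1 = (0, 0, 0, 0)ᵀ = 0. ✓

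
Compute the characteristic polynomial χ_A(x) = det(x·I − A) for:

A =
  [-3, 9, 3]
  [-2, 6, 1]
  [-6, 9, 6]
x^3 - 9*x^2 + 27*x - 27

Expanding det(x·I − A) (e.g. by cofactor expansion or by noting that A is similar to its Jordan form J, which has the same characteristic polynomial as A) gives
  χ_A(x) = x^3 - 9*x^2 + 27*x - 27
which factors as (x - 3)^3. The eigenvalues (with algebraic multiplicities) are λ = 3 with multiplicity 3.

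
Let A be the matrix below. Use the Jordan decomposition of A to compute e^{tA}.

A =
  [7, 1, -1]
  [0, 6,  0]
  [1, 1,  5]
e^{tA} =
  [t*exp(6*t) + exp(6*t), t*exp(6*t), -t*exp(6*t)]
  [0, exp(6*t), 0]
  [t*exp(6*t), t*exp(6*t), -t*exp(6*t) + exp(6*t)]

Strategy: write A = P · J · P⁻¹ where J is a Jordan canonical form, so e^{tA} = P · e^{tJ} · P⁻¹, and e^{tJ} can be computed block-by-block.

A has Jordan form
J =
  [6, 1, 0]
  [0, 6, 0]
  [0, 0, 6]
(up to reordering of blocks).

Per-block formulas:
  For a 1×1 block at λ = 6: exp(t · [6]) = [e^(6t)].
  For a 2×2 Jordan block J_2(6): exp(t · J_2(6)) = e^(6t)·(I + t·N), where N is the 2×2 nilpotent shift.

After assembling e^{tJ} and conjugating by P, we get:

e^{tA} =
  [t*exp(6*t) + exp(6*t), t*exp(6*t), -t*exp(6*t)]
  [0, exp(6*t), 0]
  [t*exp(6*t), t*exp(6*t), -t*exp(6*t) + exp(6*t)]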